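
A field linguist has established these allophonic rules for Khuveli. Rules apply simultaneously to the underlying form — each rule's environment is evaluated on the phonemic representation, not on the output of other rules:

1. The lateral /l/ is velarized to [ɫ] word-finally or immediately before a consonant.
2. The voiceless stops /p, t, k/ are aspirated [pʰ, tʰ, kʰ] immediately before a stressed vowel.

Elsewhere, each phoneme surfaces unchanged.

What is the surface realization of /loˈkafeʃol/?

[loˈkʰafeʃoɫ]

/l/ — word-initial; rule 1 does not apply here → [l].
/o/ — not in any rule's target class → [o].
/k/ (between /o/ and /a/): immediately before a stressed vowel, so rule 2 applies → [kʰ].
/a/ — not in any rule's target class → [a].
/f/ stays [f].
/e/ — not in any rule's target class → [e].
/ʃ/ (between /e/ and /o/) is unaffected → [ʃ].
/o/ (between /ʃ/ and /l/): no rule targets it → [o].
/l/ — word-final, word-finally or immediately before a consonant — surfaces as [ɫ] (rule 1).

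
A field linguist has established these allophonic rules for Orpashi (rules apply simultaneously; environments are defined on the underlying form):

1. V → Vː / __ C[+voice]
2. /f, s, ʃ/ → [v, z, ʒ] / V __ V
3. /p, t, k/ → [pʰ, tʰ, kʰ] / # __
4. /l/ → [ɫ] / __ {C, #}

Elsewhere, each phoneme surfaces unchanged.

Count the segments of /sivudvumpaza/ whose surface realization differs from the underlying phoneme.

4

Segments that undergo a rule: /i/ → [iː] (rule 1); /u/ → [uː] (rule 1); /u/ → [uː] (rule 1); /a/ → [aː] (rule 1).
All other segments surface unchanged.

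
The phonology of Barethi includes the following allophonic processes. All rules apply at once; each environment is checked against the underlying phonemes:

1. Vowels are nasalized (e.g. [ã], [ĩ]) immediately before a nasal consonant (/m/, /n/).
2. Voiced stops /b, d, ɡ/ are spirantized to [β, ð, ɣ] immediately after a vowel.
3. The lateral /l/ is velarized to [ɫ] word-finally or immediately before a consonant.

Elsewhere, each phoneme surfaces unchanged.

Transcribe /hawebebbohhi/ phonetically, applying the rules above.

/h/ stays [h].
/a/ (between /h/ and /w/) is in the target of rule 1 but the environment (before a nasal consonant) is not met → [a].
/w/ stays [w].
/e/ (between /w/ and /b/): rule 1 targets it, but not before a nasal consonant → unchanged [e].
Rule 2 applies to /b/ (between /e/ and /e/: immediately after a vowel) → [β].
/e/ (between /b/ and /b/): rule 1 targets it, but not before a nasal consonant → unchanged [e].
/b/ (between /e/ and /b/) occurs immediately after a vowel → [β] by rule 2.
/b/ — between /b/ and /o/; rule 2 does not apply here → [b].
/o/ — between /b/ and /h/; rule 1 does not apply here → [o].
/h/ stays [h].
/h/ — not in any rule's target class → [h].
/i/ (word-final) fails the environment for rule 1, so it stays [i].

[haweβeβbohhi]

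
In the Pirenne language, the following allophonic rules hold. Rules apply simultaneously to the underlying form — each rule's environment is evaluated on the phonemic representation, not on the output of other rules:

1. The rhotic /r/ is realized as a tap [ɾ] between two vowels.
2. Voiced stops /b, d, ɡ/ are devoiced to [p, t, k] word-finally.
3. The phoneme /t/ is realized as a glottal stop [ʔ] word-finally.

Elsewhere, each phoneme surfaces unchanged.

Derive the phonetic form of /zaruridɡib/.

[zaɾuɾidɡip]

/z/ — not in any rule's target class → [z].
/a/ — not in any rule's target class → [a].
/r/ (between /a/ and /u/): between two vowels, so rule 1 applies → [ɾ].
/u/ (between /r/ and /r/): no rule targets it → [u].
/r/ meets the environment for rule 1 (between two vowels) → [ɾ].
/i/ (between /r/ and /d/) is unaffected → [i].
/d/ (between /i/ and /ɡ/) fails the environment for rule 2, so it stays [d].
/ɡ/ — between /d/ and /i/; rule 2 does not apply here → [ɡ].
/i/ (between /ɡ/ and /b/) is unaffected → [i].
/b/ meets the environment for rule 2 (word-finally) → [p].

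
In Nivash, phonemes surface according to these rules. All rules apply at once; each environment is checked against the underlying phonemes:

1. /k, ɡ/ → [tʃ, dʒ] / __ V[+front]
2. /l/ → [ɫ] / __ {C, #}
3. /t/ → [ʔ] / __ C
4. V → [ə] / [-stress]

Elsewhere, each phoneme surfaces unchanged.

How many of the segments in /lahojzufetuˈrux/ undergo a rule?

5

Segments that undergo a rule: /a/ → [ə] (rule 4); /o/ → [ə] (rule 4); /u/ → [ə] (rule 4); /e/ → [ə] (rule 4); /u/ → [ə] (rule 4).
All other segments surface unchanged.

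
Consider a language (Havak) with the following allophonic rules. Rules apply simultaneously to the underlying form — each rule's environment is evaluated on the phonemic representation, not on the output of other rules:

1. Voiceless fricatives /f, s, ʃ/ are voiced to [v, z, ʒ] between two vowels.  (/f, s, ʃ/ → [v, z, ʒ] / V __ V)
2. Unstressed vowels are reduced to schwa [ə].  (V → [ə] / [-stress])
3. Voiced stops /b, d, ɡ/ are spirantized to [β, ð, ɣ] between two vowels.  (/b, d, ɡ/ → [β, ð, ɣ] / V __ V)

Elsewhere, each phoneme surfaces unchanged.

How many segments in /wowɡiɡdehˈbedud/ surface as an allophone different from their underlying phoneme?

5

Segments that undergo a rule: /o/ → [ə] (rule 2); /i/ → [ə] (rule 2); /e/ → [ə] (rule 2); /d/ → [ð] (rule 3); /u/ → [ə] (rule 2).
All other segments surface unchanged.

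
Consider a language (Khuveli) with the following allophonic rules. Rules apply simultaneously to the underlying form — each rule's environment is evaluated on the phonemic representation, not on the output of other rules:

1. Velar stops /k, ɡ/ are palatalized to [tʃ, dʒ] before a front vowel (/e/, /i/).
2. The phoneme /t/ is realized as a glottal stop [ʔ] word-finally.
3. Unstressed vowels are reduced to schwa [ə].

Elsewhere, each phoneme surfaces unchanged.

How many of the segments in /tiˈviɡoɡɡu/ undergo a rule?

3

Segments that undergo a rule: /i/ → [ə] (rule 3); /o/ → [ə] (rule 3); /u/ → [ə] (rule 3).
All other segments surface unchanged.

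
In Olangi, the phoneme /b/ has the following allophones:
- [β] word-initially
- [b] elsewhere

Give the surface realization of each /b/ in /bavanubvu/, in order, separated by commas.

[β], [b]

Occurrence 1 (position 1): word-initially → [β].
Occurrence 2 (position 7): no conditioning environment matches → elsewhere allophone [b].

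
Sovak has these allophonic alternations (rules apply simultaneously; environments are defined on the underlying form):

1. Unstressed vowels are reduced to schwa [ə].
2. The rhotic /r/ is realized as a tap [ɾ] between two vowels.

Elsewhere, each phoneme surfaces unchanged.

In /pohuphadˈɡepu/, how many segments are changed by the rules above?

Segments that undergo a rule: /o/ → [ə] (rule 1); /u/ → [ə] (rule 1); /a/ → [ə] (rule 1); /u/ → [ə] (rule 1).
All other segments surface unchanged.

4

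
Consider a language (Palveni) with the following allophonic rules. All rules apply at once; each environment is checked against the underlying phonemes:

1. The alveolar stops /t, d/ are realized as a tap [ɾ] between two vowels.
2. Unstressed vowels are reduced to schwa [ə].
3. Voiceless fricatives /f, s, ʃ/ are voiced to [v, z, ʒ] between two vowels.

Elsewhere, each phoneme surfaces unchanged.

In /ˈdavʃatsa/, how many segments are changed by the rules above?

2

Segments that undergo a rule: /a/ → [ə] (rule 2); /a/ → [ə] (rule 2).
All other segments surface unchanged.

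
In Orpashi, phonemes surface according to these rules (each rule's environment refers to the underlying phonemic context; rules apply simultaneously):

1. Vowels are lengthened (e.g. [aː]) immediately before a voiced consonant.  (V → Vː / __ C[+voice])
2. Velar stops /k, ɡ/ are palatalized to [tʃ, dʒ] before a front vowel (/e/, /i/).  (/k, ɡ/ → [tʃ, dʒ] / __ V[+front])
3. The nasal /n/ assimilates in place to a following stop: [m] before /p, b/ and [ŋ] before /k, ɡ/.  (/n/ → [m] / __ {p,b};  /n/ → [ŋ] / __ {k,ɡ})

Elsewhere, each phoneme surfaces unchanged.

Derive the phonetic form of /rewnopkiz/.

[reːwnoptʃiːz]

/r/ (word-initial) is unaffected → [r].
Rule 1 applies to /e/ (between /r/ and /w/: before a voiced consonant) → [eː].
/w/ (between /e/ and /n/): no rule targets it → [w].
/n/ (between /w/ and /o/) fails the environment for rule 3, so it stays [n].
/o/ — between /n/ and /p/; rule 1 does not apply here → [o].
/p/ (between /o/ and /k/) is unaffected → [p].
/k/ meets the environment for rule 2 (before a front vowel) → [tʃ].
/i/ (between /k/ and /z/): before a voiced consonant, so rule 1 applies → [iː].
/z/ stays [z].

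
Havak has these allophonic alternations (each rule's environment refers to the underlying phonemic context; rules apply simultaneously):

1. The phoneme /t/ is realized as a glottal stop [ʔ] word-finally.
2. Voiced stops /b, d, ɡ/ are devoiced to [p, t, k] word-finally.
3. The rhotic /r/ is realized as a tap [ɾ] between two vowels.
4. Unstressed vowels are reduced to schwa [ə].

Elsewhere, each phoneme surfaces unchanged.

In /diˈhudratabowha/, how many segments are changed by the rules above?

5

Segments that undergo a rule: /i/ → [ə] (rule 4); /a/ → [ə] (rule 4); /a/ → [ə] (rule 4); /o/ → [ə] (rule 4); /a/ → [ə] (rule 4).
All other segments surface unchanged.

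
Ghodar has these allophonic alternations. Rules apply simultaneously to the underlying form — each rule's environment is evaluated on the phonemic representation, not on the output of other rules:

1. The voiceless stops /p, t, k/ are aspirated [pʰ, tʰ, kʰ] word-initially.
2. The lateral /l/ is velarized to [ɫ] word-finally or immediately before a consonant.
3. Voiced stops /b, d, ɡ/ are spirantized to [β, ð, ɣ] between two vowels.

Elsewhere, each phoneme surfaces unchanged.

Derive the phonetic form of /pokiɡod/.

[pʰokiɣod]

/p/ (word-initial) occurs word-initially → [pʰ] by rule 1.
/o/ (between /p/ and /k/): no rule targets it → [o].
/k/ — between /o/ and /i/; rule 1 does not apply here → [k].
/i/ (between /k/ and /ɡ/) is unaffected → [i].
/ɡ/ — between /i/ and /o/, between two vowels — surfaces as [ɣ] (rule 3).
/o/ (between /ɡ/ and /d/): no rule targets it → [o].
/d/ (word-final) fails the environment for rule 3, so it stays [d].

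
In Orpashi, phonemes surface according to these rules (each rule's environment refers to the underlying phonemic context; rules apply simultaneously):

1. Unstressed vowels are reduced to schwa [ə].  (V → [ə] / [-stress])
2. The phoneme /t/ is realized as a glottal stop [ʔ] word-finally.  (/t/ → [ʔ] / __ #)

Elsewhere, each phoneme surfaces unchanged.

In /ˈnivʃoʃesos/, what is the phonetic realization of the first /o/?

/o/ meets the environment for rule 1 (in an unstressed syllable) → [ə].

[ə]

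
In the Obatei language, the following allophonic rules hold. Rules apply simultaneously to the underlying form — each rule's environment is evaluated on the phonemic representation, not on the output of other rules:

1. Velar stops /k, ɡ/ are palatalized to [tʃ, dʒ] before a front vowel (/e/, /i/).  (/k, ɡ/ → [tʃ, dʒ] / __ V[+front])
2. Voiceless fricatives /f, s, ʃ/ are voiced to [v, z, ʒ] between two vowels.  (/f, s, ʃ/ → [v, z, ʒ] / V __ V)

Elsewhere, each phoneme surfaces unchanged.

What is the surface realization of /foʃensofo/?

/f/ (word-initial): rule 2 targets it, but not between two vowels → unchanged [f].
/o/ (between /f/ and /ʃ/) is unaffected → [o].
/ʃ/ — between /o/ and /e/, between two vowels — surfaces as [ʒ] (rule 2).
/e/ stays [e].
/n/ stays [n].
/s/ (between /n/ and /o/) fails the environment for rule 2, so it stays [s].
/o/ (between /s/ and /f/): no rule targets it → [o].
/f/ (between /o/ and /o/) occurs between two vowels → [v] by rule 2.
/o/ — not in any rule's target class → [o].

[foʒensovo]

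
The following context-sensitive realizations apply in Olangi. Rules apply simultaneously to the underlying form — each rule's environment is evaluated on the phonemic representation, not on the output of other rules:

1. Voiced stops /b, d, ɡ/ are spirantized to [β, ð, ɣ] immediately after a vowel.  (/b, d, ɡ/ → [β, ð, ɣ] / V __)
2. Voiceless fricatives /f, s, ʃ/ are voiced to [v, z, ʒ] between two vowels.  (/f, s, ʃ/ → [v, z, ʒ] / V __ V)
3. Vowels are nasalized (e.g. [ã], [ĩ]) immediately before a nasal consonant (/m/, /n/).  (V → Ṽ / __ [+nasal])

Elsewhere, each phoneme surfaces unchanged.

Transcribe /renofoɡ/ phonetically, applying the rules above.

/r/ stays [r].
/e/ — between /r/ and /n/, before a nasal consonant — surfaces as [ẽ] (rule 3).
/n/ (between /e/ and /o/) is unaffected → [n].
/o/ (between /n/ and /f/) is in the target of rule 3 but the environment (before a nasal consonant) is not met → [o].
/f/ (between /o/ and /o/): between two vowels, so rule 2 applies → [v].
/o/ (between /f/ and /ɡ/): rule 3 targets it, but not before a nasal consonant → unchanged [o].
/ɡ/ — word-final, immediately after a vowel — surfaces as [ɣ] (rule 1).

[rẽnovoɣ]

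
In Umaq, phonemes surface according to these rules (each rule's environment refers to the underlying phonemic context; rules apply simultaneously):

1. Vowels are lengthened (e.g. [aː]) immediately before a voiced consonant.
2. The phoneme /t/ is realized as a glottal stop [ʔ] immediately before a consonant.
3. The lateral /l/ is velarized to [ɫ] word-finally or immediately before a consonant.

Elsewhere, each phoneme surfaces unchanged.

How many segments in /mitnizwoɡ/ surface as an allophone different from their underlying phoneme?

Segments that undergo a rule: /t/ → [ʔ] (rule 2); /i/ → [iː] (rule 1); /o/ → [oː] (rule 1).
All other segments surface unchanged.

3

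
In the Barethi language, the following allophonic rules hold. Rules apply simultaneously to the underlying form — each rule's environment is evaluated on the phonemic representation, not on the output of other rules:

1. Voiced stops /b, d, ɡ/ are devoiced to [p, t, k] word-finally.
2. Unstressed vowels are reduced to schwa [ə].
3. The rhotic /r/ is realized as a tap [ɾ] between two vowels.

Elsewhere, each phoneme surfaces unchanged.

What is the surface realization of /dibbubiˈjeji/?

/d/ (word-initial) is in the target of rule 1 but the environment (word-finally) is not met → [d].
/i/ (between /d/ and /b/) occurs in an unstressed syllable → [ə] by rule 2.
/b/ (between /i/ and /b/): rule 1 targets it, but not word-finally → unchanged [b].
/b/ (between /b/ and /u/) is in the target of rule 1 but the environment (word-finally) is not met → [b].
Rule 2 applies to /u/ (between /b/ and /b/: in an unstressed syllable) → [ə].
/b/ (between /u/ and /i/): rule 1 targets it, but not word-finally → unchanged [b].
Rule 2 applies to /i/ (between /b/ and /j/: in an unstressed syllable) → [ə].
/e/ — between /j/ and /j/; rule 2 does not apply here → [e].
/i/ (word-final) occurs in an unstressed syllable → [ə] by rule 2.

[dəbbəbəˈjejə]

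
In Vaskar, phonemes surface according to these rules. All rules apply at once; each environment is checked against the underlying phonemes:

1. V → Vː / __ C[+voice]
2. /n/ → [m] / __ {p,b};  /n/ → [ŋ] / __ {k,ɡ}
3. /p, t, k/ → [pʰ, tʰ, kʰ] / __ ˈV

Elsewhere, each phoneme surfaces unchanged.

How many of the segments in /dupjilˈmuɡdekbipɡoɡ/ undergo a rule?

3

Segments that undergo a rule: /i/ → [iː] (rule 1); /u/ → [uː] (rule 1); /o/ → [oː] (rule 1).
All other segments surface unchanged.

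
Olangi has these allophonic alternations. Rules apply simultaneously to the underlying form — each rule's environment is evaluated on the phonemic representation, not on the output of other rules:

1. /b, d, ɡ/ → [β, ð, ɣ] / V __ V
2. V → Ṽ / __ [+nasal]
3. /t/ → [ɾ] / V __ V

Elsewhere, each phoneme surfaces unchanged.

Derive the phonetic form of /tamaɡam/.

/t/ (word-initial): rule 3 targets it, but not between two vowels → unchanged [t].
/a/ (between /t/ and /m/) occurs before a nasal consonant → [ã] by rule 2.
/a/ (between /m/ and /ɡ/): rule 2 targets it, but not before a nasal consonant → unchanged [a].
/ɡ/ (between /a/ and /a/) occurs between two vowels → [ɣ] by rule 1.
/a/ (between /ɡ/ and /m/): before a nasal consonant, so rule 2 applies → [ã].

[tãmaɣãm]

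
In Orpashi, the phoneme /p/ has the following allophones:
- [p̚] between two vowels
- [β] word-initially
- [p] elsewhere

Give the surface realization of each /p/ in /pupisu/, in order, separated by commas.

Occurrence 1 (position 1): word-initially → [β].
Occurrence 2 (position 3): between two vowels → [p̚].

[β], [p̚]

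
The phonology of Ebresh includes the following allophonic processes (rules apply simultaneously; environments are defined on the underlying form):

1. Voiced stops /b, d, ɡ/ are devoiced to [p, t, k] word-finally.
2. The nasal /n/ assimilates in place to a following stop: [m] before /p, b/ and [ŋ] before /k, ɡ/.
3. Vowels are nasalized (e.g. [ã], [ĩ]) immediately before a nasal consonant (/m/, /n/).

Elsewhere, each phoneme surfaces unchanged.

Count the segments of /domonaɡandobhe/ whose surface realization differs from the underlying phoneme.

Segments that undergo a rule: /o/ → [õ] (rule 3); /o/ → [õ] (rule 3); /a/ → [ã] (rule 3).
All other segments surface unchanged.

3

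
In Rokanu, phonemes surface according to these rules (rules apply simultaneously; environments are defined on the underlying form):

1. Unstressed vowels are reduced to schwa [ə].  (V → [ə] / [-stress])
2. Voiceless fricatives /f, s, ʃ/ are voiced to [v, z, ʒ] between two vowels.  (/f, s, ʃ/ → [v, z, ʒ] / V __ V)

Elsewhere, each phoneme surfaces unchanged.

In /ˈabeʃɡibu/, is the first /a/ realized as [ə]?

No

/a/ (word-initial): rule 1 targets it, but not in an unstressed syllable → unchanged [a].
The actual realization is [a], not [ə].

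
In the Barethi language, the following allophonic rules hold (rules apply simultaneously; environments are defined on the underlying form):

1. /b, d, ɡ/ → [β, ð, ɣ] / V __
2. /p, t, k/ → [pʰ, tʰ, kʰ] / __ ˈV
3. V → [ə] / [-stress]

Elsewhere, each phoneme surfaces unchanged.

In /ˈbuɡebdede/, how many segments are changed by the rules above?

6

Segments that undergo a rule: /ɡ/ → [ɣ] (rule 1); /e/ → [ə] (rule 3); /b/ → [β] (rule 1); /e/ → [ə] (rule 3); /d/ → [ð] (rule 1); /e/ → [ə] (rule 3).
All other segments surface unchanged.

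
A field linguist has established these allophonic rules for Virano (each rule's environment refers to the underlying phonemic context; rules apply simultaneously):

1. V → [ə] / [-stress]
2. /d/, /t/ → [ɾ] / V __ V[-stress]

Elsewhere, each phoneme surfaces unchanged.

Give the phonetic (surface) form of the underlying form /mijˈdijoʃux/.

[məjˈdijəʃəx]

/m/ (word-initial): no rule targets it → [m].
/i/ — between /m/ and /j/, in an unstressed syllable — surfaces as [ə] (rule 1).
/j/ (between /i/ and /d/) is unaffected → [j].
/d/ (between /j/ and /i/): rule 2 targets it, but not between a vowel and a following unstressed vowel → unchanged [d].
/i/ (between /d/ and /j/) fails the environment for rule 1, so it stays [i].
/j/ (between /i/ and /o/): no rule targets it → [j].
/o/ (between /j/ and /ʃ/): in an unstressed syllable, so rule 1 applies → [ə].
/ʃ/ stays [ʃ].
/u/ (between /ʃ/ and /x/): in an unstressed syllable, so rule 1 applies → [ə].
/x/ — not in any rule's target class → [x].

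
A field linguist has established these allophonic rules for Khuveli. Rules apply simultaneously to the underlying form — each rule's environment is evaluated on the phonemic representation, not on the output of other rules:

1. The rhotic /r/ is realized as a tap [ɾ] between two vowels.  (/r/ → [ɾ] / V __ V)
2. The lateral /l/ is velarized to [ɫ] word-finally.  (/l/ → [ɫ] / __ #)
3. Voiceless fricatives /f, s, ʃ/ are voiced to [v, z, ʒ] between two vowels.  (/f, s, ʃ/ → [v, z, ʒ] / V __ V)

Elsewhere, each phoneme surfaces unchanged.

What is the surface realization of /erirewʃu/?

[eɾiɾewʃu]

/e/ (word-initial): no rule targets it → [e].
/r/ — between /e/ and /i/, between two vowels — surfaces as [ɾ] (rule 1).
/i/ — not in any rule's target class → [i].
/r/ — between /i/ and /e/, between two vowels — surfaces as [ɾ] (rule 1).
/e/ — not in any rule's target class → [e].
/w/ — not in any rule's target class → [w].
/ʃ/ (between /w/ and /u/): rule 3 targets it, but not between two vowels → unchanged [ʃ].
/u/ (word-final): no rule targets it → [u].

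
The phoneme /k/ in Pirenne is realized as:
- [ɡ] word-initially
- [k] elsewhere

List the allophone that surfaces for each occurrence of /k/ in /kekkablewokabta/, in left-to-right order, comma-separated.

[ɡ], [k], [k], [k]

Occurrence 1 (position 1): word-initially → [ɡ].
Occurrence 2 (position 3): no conditioning environment matches → elsewhere allophone [k].
Occurrence 3 (position 4): no conditioning environment matches → elsewhere allophone [k].
Occurrence 4 (position 11): no conditioning environment matches → elsewhere allophone [k].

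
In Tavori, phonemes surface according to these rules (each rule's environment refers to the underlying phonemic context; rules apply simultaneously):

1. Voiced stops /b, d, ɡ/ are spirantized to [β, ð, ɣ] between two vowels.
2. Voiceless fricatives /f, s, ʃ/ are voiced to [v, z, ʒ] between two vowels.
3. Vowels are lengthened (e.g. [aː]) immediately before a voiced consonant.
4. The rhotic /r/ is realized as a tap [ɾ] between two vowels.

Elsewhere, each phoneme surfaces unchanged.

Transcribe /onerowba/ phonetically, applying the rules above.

[oːneːɾoːwba]

/o/ (word-initial) occurs before a voiced consonant → [oː] by rule 3.
/n/ (between /o/ and /e/) is unaffected → [n].
/e/ (between /n/ and /r/): before a voiced consonant, so rule 3 applies → [eː].
/r/ (between /e/ and /o/) occurs between two vowels → [ɾ] by rule 4.
/o/ (between /r/ and /w/) occurs before a voiced consonant → [oː] by rule 3.
/w/ — not in any rule's target class → [w].
/b/ (between /w/ and /a/) fails the environment for rule 1, so it stays [b].
/a/ (word-final) is in the target of rule 3 but the environment (before a voiced consonant) is not met → [a].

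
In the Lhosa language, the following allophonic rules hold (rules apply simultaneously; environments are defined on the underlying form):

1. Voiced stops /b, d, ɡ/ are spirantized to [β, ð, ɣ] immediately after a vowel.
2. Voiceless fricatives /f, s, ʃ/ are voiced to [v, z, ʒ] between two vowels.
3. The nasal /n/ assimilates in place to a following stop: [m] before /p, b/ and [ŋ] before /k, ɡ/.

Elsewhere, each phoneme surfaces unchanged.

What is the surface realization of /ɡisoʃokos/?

[ɡizoʒokos]

/ɡ/ (word-initial) fails the environment for rule 1, so it stays [ɡ].
/i/ stays [i].
/s/ — between /i/ and /o/, between two vowels — surfaces as [z] (rule 2).
/o/ — not in any rule's target class → [o].
/ʃ/ (between /o/ and /o/) occurs between two vowels → [ʒ] by rule 2.
/o/ (between /ʃ/ and /k/) is unaffected → [o].
/k/ (between /o/ and /o/) is unaffected → [k].
/o/ (between /k/ and /s/) is unaffected → [o].
/s/ (word-final) is in the target of rule 2 but the environment (between two vowels) is not met → [s].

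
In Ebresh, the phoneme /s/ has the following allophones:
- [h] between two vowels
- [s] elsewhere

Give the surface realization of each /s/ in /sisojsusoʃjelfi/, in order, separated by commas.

Occurrence 1 (position 1): no conditioning environment matches → elsewhere allophone [s].
Occurrence 2 (position 3): between two vowels → [h].
Occurrence 3 (position 6): no conditioning environment matches → elsewhere allophone [s].
Occurrence 4 (position 8): between two vowels → [h].

[s], [h], [s], [h]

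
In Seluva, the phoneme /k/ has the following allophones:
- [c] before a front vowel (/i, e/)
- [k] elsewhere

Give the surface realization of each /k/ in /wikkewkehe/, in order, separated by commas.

Occurrence 1 (position 3): no conditioning environment matches → elsewhere allophone [k].
Occurrence 2 (position 4): before a front vowel → [c].
Occurrence 3 (position 7): before a front vowel → [c].

[k], [c], [c]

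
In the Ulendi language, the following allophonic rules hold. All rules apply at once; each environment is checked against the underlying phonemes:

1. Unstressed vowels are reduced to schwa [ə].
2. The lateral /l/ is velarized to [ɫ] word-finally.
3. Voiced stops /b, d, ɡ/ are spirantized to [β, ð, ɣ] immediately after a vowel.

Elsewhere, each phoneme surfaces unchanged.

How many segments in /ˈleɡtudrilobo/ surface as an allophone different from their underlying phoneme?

7

Segments that undergo a rule: /ɡ/ → [ɣ] (rule 3); /u/ → [ə] (rule 1); /d/ → [ð] (rule 3); /i/ → [ə] (rule 1); /o/ → [ə] (rule 1); /b/ → [β] (rule 3); /o/ → [ə] (rule 1).
All other segments surface unchanged.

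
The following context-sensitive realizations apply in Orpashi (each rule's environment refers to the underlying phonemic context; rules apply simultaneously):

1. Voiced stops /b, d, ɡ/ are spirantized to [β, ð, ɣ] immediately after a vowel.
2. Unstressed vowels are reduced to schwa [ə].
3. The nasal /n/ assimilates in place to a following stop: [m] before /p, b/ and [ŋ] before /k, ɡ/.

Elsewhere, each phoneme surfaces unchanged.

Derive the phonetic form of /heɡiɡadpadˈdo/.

[həɣəɣəðpəðˈdo]

/h/ (word-initial) is unaffected → [h].
/e/ meets the environment for rule 2 (in an unstressed syllable) → [ə].
/ɡ/ (between /e/ and /i/): immediately after a vowel, so rule 1 applies → [ɣ].
/i/ (between /ɡ/ and /ɡ/) occurs in an unstressed syllable → [ə] by rule 2.
/ɡ/ (between /i/ and /a/) occurs immediately after a vowel → [ɣ] by rule 1.
/a/ (between /ɡ/ and /d/) occurs in an unstressed syllable → [ə] by rule 2.
/d/ — between /a/ and /p/, immediately after a vowel — surfaces as [ð] (rule 1).
/p/ (between /d/ and /a/): no rule targets it → [p].
/a/ (between /p/ and /d/) occurs in an unstressed syllable → [ə] by rule 2.
Rule 1 applies to /d/ (between /a/ and /d/: immediately after a vowel) → [ð].
/d/ (between /d/ and /o/) fails the environment for rule 1, so it stays [d].
/o/ (word-final) is in the target of rule 2 but the environment (in an unstressed syllable) is not met → [o].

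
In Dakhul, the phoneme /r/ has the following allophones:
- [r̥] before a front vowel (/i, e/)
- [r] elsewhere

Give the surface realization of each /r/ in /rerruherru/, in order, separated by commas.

Occurrence 1 (position 1): before a front vowel (/i, e/) → [r̥].
Occurrence 2 (position 3): no conditioning environment matches → elsewhere allophone [r].
Occurrence 3 (position 4): no conditioning environment matches → elsewhere allophone [r].
Occurrence 4 (position 8): no conditioning environment matches → elsewhere allophone [r].
Occurrence 5 (position 9): no conditioning environment matches → elsewhere allophone [r].

[r̥], [r], [r], [r], [r]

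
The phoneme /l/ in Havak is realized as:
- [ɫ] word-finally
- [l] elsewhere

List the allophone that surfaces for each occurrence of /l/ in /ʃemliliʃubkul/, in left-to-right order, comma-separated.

[l], [l], [ɫ]

Occurrence 1 (position 4): no conditioning environment matches → elsewhere allophone [l].
Occurrence 2 (position 6): no conditioning environment matches → elsewhere allophone [l].
Occurrence 3 (position 13): word-finally → [ɫ].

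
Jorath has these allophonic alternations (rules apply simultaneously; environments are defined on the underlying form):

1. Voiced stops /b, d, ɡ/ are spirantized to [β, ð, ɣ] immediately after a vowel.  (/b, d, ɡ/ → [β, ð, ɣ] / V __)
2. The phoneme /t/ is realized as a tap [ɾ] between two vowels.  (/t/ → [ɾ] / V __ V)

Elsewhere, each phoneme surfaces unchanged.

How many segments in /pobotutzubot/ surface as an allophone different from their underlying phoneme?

3

Segments that undergo a rule: /b/ → [β] (rule 1); /t/ → [ɾ] (rule 2); /b/ → [β] (rule 1).
All other segments surface unchanged.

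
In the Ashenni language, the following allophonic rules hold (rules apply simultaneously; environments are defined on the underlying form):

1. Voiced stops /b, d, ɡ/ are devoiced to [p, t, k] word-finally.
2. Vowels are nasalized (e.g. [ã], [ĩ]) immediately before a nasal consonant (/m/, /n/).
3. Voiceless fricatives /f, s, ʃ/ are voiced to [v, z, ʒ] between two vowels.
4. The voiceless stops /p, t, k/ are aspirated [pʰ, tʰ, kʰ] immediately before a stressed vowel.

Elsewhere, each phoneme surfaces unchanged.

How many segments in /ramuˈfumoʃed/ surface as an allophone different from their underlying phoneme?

Segments that undergo a rule: /a/ → [ã] (rule 2); /f/ → [v] (rule 3); /u/ → [ũ] (rule 2); /ʃ/ → [ʒ] (rule 3); /d/ → [t] (rule 1).
All other segments surface unchanged.

5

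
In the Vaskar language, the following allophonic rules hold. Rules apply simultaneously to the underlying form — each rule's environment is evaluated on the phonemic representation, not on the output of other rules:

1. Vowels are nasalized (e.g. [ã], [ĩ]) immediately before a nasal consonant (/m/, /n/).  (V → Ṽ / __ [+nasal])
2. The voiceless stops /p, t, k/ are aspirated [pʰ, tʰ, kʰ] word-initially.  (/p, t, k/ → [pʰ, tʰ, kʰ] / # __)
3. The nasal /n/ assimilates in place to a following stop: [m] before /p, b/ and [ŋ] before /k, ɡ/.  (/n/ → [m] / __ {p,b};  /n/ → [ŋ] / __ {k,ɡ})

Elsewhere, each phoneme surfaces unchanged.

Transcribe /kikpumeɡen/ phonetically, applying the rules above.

[kʰikpũmeɡẽn]

Rule 2 applies to /k/ (word-initial: word-initially) → [kʰ].
/i/ (between /k/ and /k/) fails the environment for rule 1, so it stays [i].
/k/ (between /i/ and /p/) fails the environment for rule 2, so it stays [k].
/p/ — between /k/ and /u/; rule 2 does not apply here → [p].
/u/ (between /p/ and /m/) occurs before a nasal consonant → [ũ] by rule 1.
/m/ stays [m].
/e/ — between /m/ and /ɡ/; rule 1 does not apply here → [e].
/ɡ/ (between /e/ and /e/) is unaffected → [ɡ].
/e/ meets the environment for rule 1 (before a nasal consonant) → [ẽ].
/n/ (word-final): rule 3 targets it, but not before a labial or velar stop → unchanged [n].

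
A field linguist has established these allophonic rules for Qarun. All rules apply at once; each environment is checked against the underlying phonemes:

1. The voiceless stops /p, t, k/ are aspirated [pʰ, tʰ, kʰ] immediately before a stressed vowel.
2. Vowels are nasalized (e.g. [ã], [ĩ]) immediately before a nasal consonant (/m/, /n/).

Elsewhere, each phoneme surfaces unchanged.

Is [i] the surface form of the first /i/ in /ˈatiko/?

/i/ — between /t/ and /k/; rule 2 does not apply here → [i].
The actual realization is [i], which matches [i].

Yes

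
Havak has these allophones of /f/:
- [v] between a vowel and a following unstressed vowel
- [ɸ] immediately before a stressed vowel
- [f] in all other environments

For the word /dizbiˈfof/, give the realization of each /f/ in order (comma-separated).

[ɸ], [f]

Occurrence 1 (position 6): immediately before a stressed vowel → [ɸ].
Occurrence 2 (position 8): no conditioning environment matches → elsewhere allophone [f].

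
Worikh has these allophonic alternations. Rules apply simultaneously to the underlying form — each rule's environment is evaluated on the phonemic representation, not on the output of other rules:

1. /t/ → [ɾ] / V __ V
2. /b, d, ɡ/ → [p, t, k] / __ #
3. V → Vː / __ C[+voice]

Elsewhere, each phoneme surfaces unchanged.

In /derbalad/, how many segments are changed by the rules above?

4

Segments that undergo a rule: /e/ → [eː] (rule 3); /a/ → [aː] (rule 3); /a/ → [aː] (rule 3); /d/ → [t] (rule 2).
All other segments surface unchanged.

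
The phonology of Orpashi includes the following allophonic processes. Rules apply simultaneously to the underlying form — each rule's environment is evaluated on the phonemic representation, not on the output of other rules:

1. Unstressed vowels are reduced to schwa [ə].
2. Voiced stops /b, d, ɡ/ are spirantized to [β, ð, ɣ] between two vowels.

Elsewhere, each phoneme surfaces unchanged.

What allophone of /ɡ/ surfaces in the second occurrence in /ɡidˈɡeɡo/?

/ɡ/ (between /d/ and /e/) is in the target of rule 2 but the environment (between two vowels) is not met → [ɡ].

[ɡ]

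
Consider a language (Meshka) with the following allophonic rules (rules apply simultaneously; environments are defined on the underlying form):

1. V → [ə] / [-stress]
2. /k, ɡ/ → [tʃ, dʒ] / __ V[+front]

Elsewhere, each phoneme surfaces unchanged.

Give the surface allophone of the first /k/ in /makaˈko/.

[k]

/k/ (between /a/ and /a/) is in the target of rule 2 but the environment (before a front vowel) is not met → [k].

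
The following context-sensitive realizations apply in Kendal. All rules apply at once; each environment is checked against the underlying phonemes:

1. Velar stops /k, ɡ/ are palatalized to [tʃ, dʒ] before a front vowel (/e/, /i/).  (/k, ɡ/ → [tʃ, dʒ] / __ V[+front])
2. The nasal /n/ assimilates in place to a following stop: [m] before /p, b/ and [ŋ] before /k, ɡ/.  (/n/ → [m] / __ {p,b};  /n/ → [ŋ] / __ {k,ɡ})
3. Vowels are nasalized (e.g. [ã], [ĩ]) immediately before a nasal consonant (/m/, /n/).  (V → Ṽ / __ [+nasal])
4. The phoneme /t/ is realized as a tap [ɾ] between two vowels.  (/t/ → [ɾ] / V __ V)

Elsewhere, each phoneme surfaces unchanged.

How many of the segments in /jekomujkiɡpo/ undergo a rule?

Segments that undergo a rule: /o/ → [õ] (rule 3); /k/ → [tʃ] (rule 1).
All other segments surface unchanged.

2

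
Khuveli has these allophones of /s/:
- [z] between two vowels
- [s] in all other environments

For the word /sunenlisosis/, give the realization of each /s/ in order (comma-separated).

Occurrence 1 (position 1): no conditioning environment matches → elsewhere allophone [s].
Occurrence 2 (position 8): between two vowels → [z].
Occurrence 3 (position 10): between two vowels → [z].
Occurrence 4 (position 12): no conditioning environment matches → elsewhere allophone [s].

[s], [z], [z], [s]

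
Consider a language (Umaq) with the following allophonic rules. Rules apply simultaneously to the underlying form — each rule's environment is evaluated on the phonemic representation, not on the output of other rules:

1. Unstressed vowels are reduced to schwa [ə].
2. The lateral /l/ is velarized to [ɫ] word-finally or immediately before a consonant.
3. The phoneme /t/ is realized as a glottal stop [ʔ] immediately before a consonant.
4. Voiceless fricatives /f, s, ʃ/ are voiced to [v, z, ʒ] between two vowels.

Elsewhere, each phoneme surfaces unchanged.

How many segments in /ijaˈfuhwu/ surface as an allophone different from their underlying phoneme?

4

Segments that undergo a rule: /i/ → [ə] (rule 1); /a/ → [ə] (rule 1); /f/ → [v] (rule 4); /u/ → [ə] (rule 1).
All other segments surface unchanged.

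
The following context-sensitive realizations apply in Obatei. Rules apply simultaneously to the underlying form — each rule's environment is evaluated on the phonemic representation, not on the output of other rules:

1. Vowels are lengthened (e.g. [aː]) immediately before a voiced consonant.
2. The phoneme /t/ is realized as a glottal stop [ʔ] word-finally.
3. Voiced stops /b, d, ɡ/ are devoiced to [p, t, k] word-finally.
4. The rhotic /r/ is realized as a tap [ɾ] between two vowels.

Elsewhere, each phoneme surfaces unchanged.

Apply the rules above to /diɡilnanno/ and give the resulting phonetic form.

/d/ (word-initial): rule 3 targets it, but not word-finally → unchanged [d].
/i/ meets the environment for rule 1 (before a voiced consonant) → [iː].
/ɡ/ — between /i/ and /i/; rule 3 does not apply here → [ɡ].
/i/ (between /ɡ/ and /l/): before a voiced consonant, so rule 1 applies → [iː].
/l/ stays [l].
/n/ stays [n].
Rule 1 applies to /a/ (between /n/ and /n/: before a voiced consonant) → [aː].
/n/ stays [n].
/n/ (between /n/ and /o/) is unaffected → [n].
/o/ — word-final; rule 1 does not apply here → [o].

[diːɡiːlnaːnno]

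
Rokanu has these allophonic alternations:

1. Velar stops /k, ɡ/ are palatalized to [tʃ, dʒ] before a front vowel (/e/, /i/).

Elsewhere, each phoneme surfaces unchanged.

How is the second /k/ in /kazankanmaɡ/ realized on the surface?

[k]

/k/ (between /n/ and /a/): rule 1 targets it, but not before a front vowel → unchanged [k].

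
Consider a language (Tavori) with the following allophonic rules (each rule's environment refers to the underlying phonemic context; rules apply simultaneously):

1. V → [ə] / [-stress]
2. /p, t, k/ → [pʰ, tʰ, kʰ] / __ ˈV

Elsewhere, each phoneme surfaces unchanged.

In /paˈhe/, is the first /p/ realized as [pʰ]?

/p/ (word-initial) is in the target of rule 2 but the environment (immediately before a stressed vowel) is not met → [p].
The actual realization is [p], not [pʰ].

No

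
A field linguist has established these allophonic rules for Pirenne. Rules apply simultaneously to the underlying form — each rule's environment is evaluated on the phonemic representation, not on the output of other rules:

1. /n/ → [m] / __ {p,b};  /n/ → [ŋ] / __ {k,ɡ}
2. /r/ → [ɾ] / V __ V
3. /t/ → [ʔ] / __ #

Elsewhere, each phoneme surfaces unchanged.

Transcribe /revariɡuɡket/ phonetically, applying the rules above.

/r/ (word-initial) is in the target of rule 2 but the environment (between two vowels) is not met → [r].
/e/ (between /r/ and /v/): no rule targets it → [e].
/v/ (between /e/ and /a/): no rule targets it → [v].
/a/ — not in any rule's target class → [a].
Rule 2 applies to /r/ (between /a/ and /i/: between two vowels) → [ɾ].
/i/ (between /r/ and /ɡ/): no rule targets it → [i].
/ɡ/ — not in any rule's target class → [ɡ].
/u/ — not in any rule's target class → [u].
/ɡ/ (between /u/ and /k/): no rule targets it → [ɡ].
/k/ stays [k].
/e/ — not in any rule's target class → [e].
/t/ — word-final, word-finally — surfaces as [ʔ] (rule 3).

[revaɾiɡuɡkeʔ]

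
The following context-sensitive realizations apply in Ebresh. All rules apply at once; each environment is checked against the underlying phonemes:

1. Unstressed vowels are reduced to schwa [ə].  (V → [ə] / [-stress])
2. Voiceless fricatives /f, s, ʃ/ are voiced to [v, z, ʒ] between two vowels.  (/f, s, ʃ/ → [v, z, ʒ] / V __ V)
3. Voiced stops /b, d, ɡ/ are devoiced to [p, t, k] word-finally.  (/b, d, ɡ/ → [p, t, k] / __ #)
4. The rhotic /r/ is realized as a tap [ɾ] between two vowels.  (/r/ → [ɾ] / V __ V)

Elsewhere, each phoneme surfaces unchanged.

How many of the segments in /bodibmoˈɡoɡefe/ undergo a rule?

6

Segments that undergo a rule: /o/ → [ə] (rule 1); /i/ → [ə] (rule 1); /o/ → [ə] (rule 1); /e/ → [ə] (rule 1); /f/ → [v] (rule 2); /e/ → [ə] (rule 1).
All other segments surface unchanged.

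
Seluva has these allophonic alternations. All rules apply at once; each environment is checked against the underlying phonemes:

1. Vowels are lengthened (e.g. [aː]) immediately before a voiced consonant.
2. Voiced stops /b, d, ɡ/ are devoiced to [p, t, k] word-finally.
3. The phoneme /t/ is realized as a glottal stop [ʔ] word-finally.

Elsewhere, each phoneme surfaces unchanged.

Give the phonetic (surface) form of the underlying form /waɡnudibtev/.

[waːɡnuːdiːbteːv]

/w/ stays [w].
Rule 1 applies to /a/ (between /w/ and /ɡ/: before a voiced consonant) → [aː].
/ɡ/ — between /a/ and /n/; rule 2 does not apply here → [ɡ].
/n/ stays [n].
/u/ (between /n/ and /d/): before a voiced consonant, so rule 1 applies → [uː].
/d/ (between /u/ and /i/): rule 2 targets it, but not word-finally → unchanged [d].
/i/ (between /d/ and /b/): before a voiced consonant, so rule 1 applies → [iː].
/b/ — between /i/ and /t/; rule 2 does not apply here → [b].
/t/ — between /b/ and /e/; rule 3 does not apply here → [t].
/e/ (between /t/ and /v/) occurs before a voiced consonant → [eː] by rule 1.
/v/ (word-final): no rule targets it → [v].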